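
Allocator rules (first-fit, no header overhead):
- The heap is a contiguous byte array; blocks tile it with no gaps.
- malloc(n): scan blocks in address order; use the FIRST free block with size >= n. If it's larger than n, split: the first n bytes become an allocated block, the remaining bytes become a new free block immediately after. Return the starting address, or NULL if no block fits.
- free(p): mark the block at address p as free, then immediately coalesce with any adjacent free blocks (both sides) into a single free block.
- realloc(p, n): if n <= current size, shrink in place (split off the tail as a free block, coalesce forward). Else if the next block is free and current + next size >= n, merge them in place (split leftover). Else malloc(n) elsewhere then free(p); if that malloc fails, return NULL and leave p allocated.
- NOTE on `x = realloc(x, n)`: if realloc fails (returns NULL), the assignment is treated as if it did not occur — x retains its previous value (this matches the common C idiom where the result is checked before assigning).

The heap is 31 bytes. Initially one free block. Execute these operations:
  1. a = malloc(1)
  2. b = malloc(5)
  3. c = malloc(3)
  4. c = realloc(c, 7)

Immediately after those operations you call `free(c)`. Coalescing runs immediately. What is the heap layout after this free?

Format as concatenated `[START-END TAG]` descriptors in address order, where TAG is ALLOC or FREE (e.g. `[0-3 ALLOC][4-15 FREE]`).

Answer: [0-0 ALLOC][1-5 ALLOC][6-30 FREE]

Derivation:
Op 1: a = malloc(1) -> a = 0; heap: [0-0 ALLOC][1-30 FREE]
Op 2: b = malloc(5) -> b = 1; heap: [0-0 ALLOC][1-5 ALLOC][6-30 FREE]
Op 3: c = malloc(3) -> c = 6; heap: [0-0 ALLOC][1-5 ALLOC][6-8 ALLOC][9-30 FREE]
Op 4: c = realloc(c, 7) -> c = 6; heap: [0-0 ALLOC][1-5 ALLOC][6-12 ALLOC][13-30 FREE]
free(c): c = 6 -> block [6-12 ALLOC]; mark free, coalesce with adjacent free neighbors -> [0-0 ALLOC][1-5 ALLOC][6-30 FREE]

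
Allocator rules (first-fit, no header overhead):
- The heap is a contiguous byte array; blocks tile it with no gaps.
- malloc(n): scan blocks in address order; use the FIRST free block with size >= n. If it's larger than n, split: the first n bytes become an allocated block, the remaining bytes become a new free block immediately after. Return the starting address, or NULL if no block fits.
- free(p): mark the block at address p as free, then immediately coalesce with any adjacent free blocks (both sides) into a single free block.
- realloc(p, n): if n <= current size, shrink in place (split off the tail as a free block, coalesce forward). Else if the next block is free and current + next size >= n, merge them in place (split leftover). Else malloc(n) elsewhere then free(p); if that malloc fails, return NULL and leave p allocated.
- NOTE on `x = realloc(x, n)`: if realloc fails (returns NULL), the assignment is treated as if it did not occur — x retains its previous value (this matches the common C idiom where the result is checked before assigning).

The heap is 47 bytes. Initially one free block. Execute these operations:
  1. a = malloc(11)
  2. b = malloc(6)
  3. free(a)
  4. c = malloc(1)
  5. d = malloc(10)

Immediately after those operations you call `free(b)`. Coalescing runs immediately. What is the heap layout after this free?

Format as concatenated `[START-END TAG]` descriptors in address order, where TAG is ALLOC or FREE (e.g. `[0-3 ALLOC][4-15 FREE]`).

Op 1: a = malloc(11) -> a = 0; heap: [0-10 ALLOC][11-46 FREE]
Op 2: b = malloc(6) -> b = 11; heap: [0-10 ALLOC][11-16 ALLOC][17-46 FREE]
Op 3: free(a) -> (freed a); heap: [0-10 FREE][11-16 ALLOC][17-46 FREE]
Op 4: c = malloc(1) -> c = 0; heap: [0-0 ALLOC][1-10 FREE][11-16 ALLOC][17-46 FREE]
Op 5: d = malloc(10) -> d = 1; heap: [0-0 ALLOC][1-10 ALLOC][11-16 ALLOC][17-46 FREE]
free(b): b = 11 -> block [11-16 ALLOC]; mark free, coalesce with adjacent free neighbors -> [0-0 ALLOC][1-10 ALLOC][11-46 FREE]

Answer: [0-0 ALLOC][1-10 ALLOC][11-46 FREE]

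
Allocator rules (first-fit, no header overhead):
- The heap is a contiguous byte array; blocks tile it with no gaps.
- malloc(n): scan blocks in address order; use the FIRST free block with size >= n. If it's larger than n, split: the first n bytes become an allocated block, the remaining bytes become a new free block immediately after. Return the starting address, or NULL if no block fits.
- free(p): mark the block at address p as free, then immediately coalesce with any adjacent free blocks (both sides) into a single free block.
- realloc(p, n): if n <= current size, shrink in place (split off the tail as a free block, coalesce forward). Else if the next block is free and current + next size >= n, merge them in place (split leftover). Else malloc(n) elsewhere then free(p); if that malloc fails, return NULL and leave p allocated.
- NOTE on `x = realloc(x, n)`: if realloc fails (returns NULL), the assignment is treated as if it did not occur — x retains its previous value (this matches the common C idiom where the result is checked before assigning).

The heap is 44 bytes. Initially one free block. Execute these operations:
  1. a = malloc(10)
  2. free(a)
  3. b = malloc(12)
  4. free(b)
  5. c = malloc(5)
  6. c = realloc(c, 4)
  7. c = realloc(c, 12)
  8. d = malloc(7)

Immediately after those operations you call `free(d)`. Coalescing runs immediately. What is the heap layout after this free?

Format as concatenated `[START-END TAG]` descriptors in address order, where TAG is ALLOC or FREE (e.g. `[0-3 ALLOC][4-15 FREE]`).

Op 1: a = malloc(10) -> a = 0; heap: [0-9 ALLOC][10-43 FREE]
Op 2: free(a) -> (freed a); heap: [0-43 FREE]
Op 3: b = malloc(12) -> b = 0; heap: [0-11 ALLOC][12-43 FREE]
Op 4: free(b) -> (freed b); heap: [0-43 FREE]
Op 5: c = malloc(5) -> c = 0; heap: [0-4 ALLOC][5-43 FREE]
Op 6: c = realloc(c, 4) -> c = 0; heap: [0-3 ALLOC][4-43 FREE]
Op 7: c = realloc(c, 12) -> c = 0; heap: [0-11 ALLOC][12-43 FREE]
Op 8: d = malloc(7) -> d = 12; heap: [0-11 ALLOC][12-18 ALLOC][19-43 FREE]
free(d): d = 12 -> block [12-18 ALLOC]; mark free, coalesce with adjacent free neighbors -> [0-11 ALLOC][12-43 FREE]

Answer: [0-11 ALLOC][12-43 FREE]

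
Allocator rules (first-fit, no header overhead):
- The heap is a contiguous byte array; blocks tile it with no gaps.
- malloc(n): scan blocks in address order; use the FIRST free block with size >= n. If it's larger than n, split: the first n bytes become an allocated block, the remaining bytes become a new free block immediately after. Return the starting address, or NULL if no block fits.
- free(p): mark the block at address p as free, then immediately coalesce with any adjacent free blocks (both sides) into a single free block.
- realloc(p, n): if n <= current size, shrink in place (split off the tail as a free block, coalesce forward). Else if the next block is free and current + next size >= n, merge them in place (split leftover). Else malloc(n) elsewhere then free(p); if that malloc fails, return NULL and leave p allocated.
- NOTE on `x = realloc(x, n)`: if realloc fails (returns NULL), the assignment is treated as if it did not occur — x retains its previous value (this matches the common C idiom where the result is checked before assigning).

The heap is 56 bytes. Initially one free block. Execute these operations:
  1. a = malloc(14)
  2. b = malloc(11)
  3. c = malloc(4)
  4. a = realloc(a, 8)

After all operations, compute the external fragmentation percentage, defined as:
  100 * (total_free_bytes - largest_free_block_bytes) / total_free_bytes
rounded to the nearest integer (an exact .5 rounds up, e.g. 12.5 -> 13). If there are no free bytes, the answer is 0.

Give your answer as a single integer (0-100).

Answer: 18

Derivation:
Op 1: a = malloc(14) -> a = 0; heap: [0-13 ALLOC][14-55 FREE]
Op 2: b = malloc(11) -> b = 14; heap: [0-13 ALLOC][14-24 ALLOC][25-55 FREE]
Op 3: c = malloc(4) -> c = 25; heap: [0-13 ALLOC][14-24 ALLOC][25-28 ALLOC][29-55 FREE]
Op 4: a = realloc(a, 8) -> a = 0; heap: [0-7 ALLOC][8-13 FREE][14-24 ALLOC][25-28 ALLOC][29-55 FREE]
Free blocks: [6 27] total_free=33 largest=27 -> 100*(33-27)/33 = 600/33 ≈ 18.182 -> rounds to 18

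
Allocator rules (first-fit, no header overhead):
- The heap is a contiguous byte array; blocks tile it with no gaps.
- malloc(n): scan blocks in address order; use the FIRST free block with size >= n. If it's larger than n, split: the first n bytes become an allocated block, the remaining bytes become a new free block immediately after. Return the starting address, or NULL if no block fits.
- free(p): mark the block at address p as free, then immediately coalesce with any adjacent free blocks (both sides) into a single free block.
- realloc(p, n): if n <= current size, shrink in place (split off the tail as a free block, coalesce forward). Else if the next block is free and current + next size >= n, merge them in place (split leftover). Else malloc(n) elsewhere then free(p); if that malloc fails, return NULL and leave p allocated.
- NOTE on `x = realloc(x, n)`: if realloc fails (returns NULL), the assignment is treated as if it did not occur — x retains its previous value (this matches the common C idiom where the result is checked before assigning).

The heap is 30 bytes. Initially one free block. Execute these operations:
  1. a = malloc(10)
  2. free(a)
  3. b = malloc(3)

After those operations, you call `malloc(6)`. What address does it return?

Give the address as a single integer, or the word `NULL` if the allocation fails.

Op 1: a = malloc(10) -> a = 0; heap: [0-9 ALLOC][10-29 FREE]
Op 2: free(a) -> (freed a); heap: [0-29 FREE]
Op 3: b = malloc(3) -> b = 0; heap: [0-2 ALLOC][3-29 FREE]
malloc(6): first-fit scan over [0-2 ALLOC][3-29 FREE] -> 3

Answer: 3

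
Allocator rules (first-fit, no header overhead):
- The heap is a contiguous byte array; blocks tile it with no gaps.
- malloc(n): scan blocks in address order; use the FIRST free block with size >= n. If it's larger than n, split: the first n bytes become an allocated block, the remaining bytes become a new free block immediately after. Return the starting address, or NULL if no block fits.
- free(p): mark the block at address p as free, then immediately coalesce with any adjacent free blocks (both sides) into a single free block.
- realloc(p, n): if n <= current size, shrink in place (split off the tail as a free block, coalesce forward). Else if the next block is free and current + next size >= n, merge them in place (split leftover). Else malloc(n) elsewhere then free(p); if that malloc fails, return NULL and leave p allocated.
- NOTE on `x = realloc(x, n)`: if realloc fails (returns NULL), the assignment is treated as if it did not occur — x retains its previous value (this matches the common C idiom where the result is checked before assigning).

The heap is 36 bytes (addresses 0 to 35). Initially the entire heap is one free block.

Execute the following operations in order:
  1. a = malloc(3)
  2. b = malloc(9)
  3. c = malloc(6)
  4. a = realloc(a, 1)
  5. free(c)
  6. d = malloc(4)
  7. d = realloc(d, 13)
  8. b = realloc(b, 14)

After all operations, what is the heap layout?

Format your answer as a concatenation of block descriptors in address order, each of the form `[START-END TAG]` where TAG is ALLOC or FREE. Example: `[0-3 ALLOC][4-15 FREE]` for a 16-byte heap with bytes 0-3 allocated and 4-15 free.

Answer: [0-0 ALLOC][1-2 FREE][3-11 ALLOC][12-24 ALLOC][25-35 FREE]

Derivation:
Op 1: a = malloc(3) -> a = 0; heap: [0-2 ALLOC][3-35 FREE]
Op 2: b = malloc(9) -> b = 3; heap: [0-2 ALLOC][3-11 ALLOC][12-35 FREE]
Op 3: c = malloc(6) -> c = 12; heap: [0-2 ALLOC][3-11 ALLOC][12-17 ALLOC][18-35 FREE]
Op 4: a = realloc(a, 1) -> a = 0; heap: [0-0 ALLOC][1-2 FREE][3-11 ALLOC][12-17 ALLOC][18-35 FREE]
Op 5: free(c) -> (freed c); heap: [0-0 ALLOC][1-2 FREE][3-11 ALLOC][12-35 FREE]
Op 6: d = malloc(4) -> d = 12; heap: [0-0 ALLOC][1-2 FREE][3-11 ALLOC][12-15 ALLOC][16-35 FREE]
Op 7: d = realloc(d, 13) -> d = 12; heap: [0-0 ALLOC][1-2 FREE][3-11 ALLOC][12-24 ALLOC][25-35 FREE]
Op 8: b = realloc(b, 14) -> NULL (b unchanged); heap: [0-0 ALLOC][1-2 FREE][3-11 ALLOC][12-24 ALLOC][25-35 FREE]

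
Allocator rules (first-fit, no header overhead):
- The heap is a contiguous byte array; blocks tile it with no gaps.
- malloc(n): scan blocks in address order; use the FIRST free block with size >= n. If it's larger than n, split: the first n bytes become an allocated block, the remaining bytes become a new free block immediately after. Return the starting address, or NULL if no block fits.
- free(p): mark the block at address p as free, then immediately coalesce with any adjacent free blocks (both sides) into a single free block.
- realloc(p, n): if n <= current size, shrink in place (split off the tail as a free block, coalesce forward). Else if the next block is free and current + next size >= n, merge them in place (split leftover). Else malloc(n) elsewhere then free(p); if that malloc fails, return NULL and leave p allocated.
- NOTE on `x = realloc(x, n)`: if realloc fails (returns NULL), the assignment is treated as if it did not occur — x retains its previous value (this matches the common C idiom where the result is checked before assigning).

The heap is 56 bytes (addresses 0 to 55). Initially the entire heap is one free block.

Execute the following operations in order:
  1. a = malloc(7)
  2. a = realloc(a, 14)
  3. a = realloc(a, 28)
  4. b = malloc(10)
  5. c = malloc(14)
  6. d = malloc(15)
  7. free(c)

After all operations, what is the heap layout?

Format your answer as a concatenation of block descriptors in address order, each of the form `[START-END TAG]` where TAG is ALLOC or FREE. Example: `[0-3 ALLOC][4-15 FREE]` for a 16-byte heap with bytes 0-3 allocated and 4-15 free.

Op 1: a = malloc(7) -> a = 0; heap: [0-6 ALLOC][7-55 FREE]
Op 2: a = realloc(a, 14) -> a = 0; heap: [0-13 ALLOC][14-55 FREE]
Op 3: a = realloc(a, 28) -> a = 0; heap: [0-27 ALLOC][28-55 FREE]
Op 4: b = malloc(10) -> b = 28; heap: [0-27 ALLOC][28-37 ALLOC][38-55 FREE]
Op 5: c = malloc(14) -> c = 38; heap: [0-27 ALLOC][28-37 ALLOC][38-51 ALLOC][52-55 FREE]
Op 6: d = malloc(15) -> d = NULL; heap: [0-27 ALLOC][28-37 ALLOC][38-51 ALLOC][52-55 FREE]
Op 7: free(c) -> (freed c); heap: [0-27 ALLOC][28-37 ALLOC][38-55 FREE]

Answer: [0-27 ALLOC][28-37 ALLOC][38-55 FREE]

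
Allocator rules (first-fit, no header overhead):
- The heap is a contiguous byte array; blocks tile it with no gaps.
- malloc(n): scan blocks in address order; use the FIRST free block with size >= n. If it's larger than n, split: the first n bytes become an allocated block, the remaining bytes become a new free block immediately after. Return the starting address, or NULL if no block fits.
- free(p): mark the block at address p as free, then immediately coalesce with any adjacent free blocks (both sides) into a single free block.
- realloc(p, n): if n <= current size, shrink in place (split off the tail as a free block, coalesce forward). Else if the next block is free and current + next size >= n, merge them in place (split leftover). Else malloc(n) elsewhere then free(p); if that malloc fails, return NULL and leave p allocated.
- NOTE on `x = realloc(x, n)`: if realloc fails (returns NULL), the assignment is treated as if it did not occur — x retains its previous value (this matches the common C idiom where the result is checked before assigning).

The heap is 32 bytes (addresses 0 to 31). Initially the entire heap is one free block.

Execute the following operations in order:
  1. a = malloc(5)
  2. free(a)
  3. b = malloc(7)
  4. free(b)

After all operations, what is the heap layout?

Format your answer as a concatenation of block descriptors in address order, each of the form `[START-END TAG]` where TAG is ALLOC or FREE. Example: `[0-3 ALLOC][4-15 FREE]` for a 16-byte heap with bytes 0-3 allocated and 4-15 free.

Op 1: a = malloc(5) -> a = 0; heap: [0-4 ALLOC][5-31 FREE]
Op 2: free(a) -> (freed a); heap: [0-31 FREE]
Op 3: b = malloc(7) -> b = 0; heap: [0-6 ALLOC][7-31 FREE]
Op 4: free(b) -> (freed b); heap: [0-31 FREE]

Answer: [0-31 FREE]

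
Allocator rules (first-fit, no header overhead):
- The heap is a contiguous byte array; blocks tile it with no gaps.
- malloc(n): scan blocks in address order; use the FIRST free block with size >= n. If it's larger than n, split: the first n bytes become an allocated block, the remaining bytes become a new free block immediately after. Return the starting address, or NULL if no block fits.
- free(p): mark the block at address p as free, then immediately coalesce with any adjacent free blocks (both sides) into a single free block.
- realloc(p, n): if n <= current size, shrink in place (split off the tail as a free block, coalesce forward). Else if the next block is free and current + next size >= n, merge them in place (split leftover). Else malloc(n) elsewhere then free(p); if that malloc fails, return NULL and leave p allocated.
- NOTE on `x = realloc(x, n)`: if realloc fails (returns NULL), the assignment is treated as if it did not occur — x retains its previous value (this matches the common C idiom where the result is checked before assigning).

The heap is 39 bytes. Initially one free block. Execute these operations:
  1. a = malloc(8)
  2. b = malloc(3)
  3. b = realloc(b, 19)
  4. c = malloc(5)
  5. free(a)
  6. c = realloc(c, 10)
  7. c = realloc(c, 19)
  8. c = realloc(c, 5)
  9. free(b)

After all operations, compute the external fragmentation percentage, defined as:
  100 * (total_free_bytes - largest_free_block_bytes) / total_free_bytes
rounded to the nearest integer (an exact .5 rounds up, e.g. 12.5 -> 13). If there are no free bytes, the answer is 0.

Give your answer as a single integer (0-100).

Op 1: a = malloc(8) -> a = 0; heap: [0-7 ALLOC][8-38 FREE]
Op 2: b = malloc(3) -> b = 8; heap: [0-7 ALLOC][8-10 ALLOC][11-38 FREE]
Op 3: b = realloc(b, 19) -> b = 8; heap: [0-7 ALLOC][8-26 ALLOC][27-38 FREE]
Op 4: c = malloc(5) -> c = 27; heap: [0-7 ALLOC][8-26 ALLOC][27-31 ALLOC][32-38 FREE]
Op 5: free(a) -> (freed a); heap: [0-7 FREE][8-26 ALLOC][27-31 ALLOC][32-38 FREE]
Op 6: c = realloc(c, 10) -> c = 27; heap: [0-7 FREE][8-26 ALLOC][27-36 ALLOC][37-38 FREE]
Op 7: c = realloc(c, 19) -> NULL (c unchanged); heap: [0-7 FREE][8-26 ALLOC][27-36 ALLOC][37-38 FREE]
Op 8: c = realloc(c, 5) -> c = 27; heap: [0-7 FREE][8-26 ALLOC][27-31 ALLOC][32-38 FREE]
Op 9: free(b) -> (freed b); heap: [0-26 FREE][27-31 ALLOC][32-38 FREE]
Free blocks: [27 7] total_free=34 largest=27 -> 100*(34-27)/34 = 700/34 ≈ 20.588 -> rounds to 21

Answer: 21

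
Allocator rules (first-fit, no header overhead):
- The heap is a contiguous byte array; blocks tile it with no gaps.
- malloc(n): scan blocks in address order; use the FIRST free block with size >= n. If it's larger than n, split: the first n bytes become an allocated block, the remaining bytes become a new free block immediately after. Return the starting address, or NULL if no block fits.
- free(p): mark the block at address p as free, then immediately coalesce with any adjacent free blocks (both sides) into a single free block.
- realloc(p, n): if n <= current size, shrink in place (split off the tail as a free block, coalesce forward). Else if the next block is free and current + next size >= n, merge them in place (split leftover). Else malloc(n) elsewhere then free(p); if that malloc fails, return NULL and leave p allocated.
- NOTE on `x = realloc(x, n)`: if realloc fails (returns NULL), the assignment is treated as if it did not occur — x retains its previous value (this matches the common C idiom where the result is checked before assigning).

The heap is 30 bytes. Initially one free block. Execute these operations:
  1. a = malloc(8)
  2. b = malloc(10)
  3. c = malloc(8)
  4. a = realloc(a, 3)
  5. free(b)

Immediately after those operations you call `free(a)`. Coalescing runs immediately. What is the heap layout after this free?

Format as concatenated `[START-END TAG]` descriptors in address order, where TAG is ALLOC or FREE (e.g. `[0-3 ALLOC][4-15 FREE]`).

Answer: [0-17 FREE][18-25 ALLOC][26-29 FREE]

Derivation:
Op 1: a = malloc(8) -> a = 0; heap: [0-7 ALLOC][8-29 FREE]
Op 2: b = malloc(10) -> b = 8; heap: [0-7 ALLOC][8-17 ALLOC][18-29 FREE]
Op 3: c = malloc(8) -> c = 18; heap: [0-7 ALLOC][8-17 ALLOC][18-25 ALLOC][26-29 FREE]
Op 4: a = realloc(a, 3) -> a = 0; heap: [0-2 ALLOC][3-7 FREE][8-17 ALLOC][18-25 ALLOC][26-29 FREE]
Op 5: free(b) -> (freed b); heap: [0-2 ALLOC][3-17 FREE][18-25 ALLOC][26-29 FREE]
free(a): a = 0 -> block [0-2 ALLOC]; mark free, coalesce with adjacent free neighbors -> [0-17 FREE][18-25 ALLOC][26-29 FREE]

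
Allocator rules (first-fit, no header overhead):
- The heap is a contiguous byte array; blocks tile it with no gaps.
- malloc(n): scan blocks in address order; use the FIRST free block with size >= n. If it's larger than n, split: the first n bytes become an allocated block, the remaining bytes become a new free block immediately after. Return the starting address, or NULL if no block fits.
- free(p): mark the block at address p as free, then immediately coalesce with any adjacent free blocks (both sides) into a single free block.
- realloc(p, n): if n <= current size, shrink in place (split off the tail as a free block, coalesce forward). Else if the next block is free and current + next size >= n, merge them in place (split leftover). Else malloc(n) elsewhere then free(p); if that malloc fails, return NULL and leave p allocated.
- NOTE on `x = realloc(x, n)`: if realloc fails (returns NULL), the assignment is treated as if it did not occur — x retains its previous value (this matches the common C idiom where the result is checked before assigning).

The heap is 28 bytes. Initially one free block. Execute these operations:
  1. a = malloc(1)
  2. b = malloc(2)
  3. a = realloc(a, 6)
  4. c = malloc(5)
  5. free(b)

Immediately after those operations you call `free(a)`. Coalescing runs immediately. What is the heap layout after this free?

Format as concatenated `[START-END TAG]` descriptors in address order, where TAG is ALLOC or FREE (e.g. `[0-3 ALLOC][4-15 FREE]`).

Op 1: a = malloc(1) -> a = 0; heap: [0-0 ALLOC][1-27 FREE]
Op 2: b = malloc(2) -> b = 1; heap: [0-0 ALLOC][1-2 ALLOC][3-27 FREE]
Op 3: a = realloc(a, 6) -> a = 3; heap: [0-0 FREE][1-2 ALLOC][3-8 ALLOC][9-27 FREE]
Op 4: c = malloc(5) -> c = 9; heap: [0-0 FREE][1-2 ALLOC][3-8 ALLOC][9-13 ALLOC][14-27 FREE]
Op 5: free(b) -> (freed b); heap: [0-2 FREE][3-8 ALLOC][9-13 ALLOC][14-27 FREE]
free(a): a = 3 -> block [3-8 ALLOC]; mark free, coalesce with adjacent free neighbors -> [0-8 FREE][9-13 ALLOC][14-27 FREE]

Answer: [0-8 FREE][9-13 ALLOC][14-27 FREE]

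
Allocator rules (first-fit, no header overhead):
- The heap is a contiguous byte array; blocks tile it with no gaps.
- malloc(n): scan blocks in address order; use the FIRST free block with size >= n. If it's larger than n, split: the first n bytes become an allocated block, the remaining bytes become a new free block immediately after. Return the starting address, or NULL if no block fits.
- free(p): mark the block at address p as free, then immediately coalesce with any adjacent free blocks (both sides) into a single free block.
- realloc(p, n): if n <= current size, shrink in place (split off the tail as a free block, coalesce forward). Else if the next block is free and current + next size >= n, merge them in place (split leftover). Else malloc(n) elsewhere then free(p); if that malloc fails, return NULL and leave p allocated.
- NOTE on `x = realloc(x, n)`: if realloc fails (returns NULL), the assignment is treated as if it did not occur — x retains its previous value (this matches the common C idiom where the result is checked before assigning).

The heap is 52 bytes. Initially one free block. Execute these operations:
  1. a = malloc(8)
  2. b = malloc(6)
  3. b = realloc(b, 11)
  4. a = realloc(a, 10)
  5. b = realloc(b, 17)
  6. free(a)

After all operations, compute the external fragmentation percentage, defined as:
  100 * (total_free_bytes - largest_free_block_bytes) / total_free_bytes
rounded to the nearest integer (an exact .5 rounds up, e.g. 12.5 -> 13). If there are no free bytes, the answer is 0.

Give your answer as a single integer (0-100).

Answer: 17

Derivation:
Op 1: a = malloc(8) -> a = 0; heap: [0-7 ALLOC][8-51 FREE]
Op 2: b = malloc(6) -> b = 8; heap: [0-7 ALLOC][8-13 ALLOC][14-51 FREE]
Op 3: b = realloc(b, 11) -> b = 8; heap: [0-7 ALLOC][8-18 ALLOC][19-51 FREE]
Op 4: a = realloc(a, 10) -> a = 19; heap: [0-7 FREE][8-18 ALLOC][19-28 ALLOC][29-51 FREE]
Op 5: b = realloc(b, 17) -> b = 29; heap: [0-18 FREE][19-28 ALLOC][29-45 ALLOC][46-51 FREE]
Op 6: free(a) -> (freed a); heap: [0-28 FREE][29-45 ALLOC][46-51 FREE]
Free blocks: [29 6] total_free=35 largest=29 -> 100*(35-29)/35 = 600/35 ≈ 17.143 -> rounds to 17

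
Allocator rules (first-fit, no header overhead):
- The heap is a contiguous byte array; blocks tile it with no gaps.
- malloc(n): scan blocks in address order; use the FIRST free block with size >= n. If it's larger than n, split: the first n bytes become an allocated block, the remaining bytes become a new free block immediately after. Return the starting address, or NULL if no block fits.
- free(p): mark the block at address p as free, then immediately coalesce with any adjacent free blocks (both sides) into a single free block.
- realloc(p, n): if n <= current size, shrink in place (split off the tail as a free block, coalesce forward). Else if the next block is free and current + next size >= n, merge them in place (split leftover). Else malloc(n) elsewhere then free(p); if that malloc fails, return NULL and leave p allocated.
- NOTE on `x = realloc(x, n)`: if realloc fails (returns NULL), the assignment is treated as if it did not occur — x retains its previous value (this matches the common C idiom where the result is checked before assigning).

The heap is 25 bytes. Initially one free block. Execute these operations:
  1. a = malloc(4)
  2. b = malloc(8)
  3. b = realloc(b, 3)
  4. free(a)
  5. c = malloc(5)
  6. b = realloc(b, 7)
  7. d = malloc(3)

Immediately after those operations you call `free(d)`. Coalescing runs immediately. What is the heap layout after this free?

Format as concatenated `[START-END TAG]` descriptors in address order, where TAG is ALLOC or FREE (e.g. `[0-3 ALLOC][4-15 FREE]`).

Answer: [0-6 FREE][7-11 ALLOC][12-18 ALLOC][19-24 FREE]

Derivation:
Op 1: a = malloc(4) -> a = 0; heap: [0-3 ALLOC][4-24 FREE]
Op 2: b = malloc(8) -> b = 4; heap: [0-3 ALLOC][4-11 ALLOC][12-24 FREE]
Op 3: b = realloc(b, 3) -> b = 4; heap: [0-3 ALLOC][4-6 ALLOC][7-24 FREE]
Op 4: free(a) -> (freed a); heap: [0-3 FREE][4-6 ALLOC][7-24 FREE]
Op 5: c = malloc(5) -> c = 7; heap: [0-3 FREE][4-6 ALLOC][7-11 ALLOC][12-24 FREE]
Op 6: b = realloc(b, 7) -> b = 12; heap: [0-6 FREE][7-11 ALLOC][12-18 ALLOC][19-24 FREE]
Op 7: d = malloc(3) -> d = 0; heap: [0-2 ALLOC][3-6 FREE][7-11 ALLOC][12-18 ALLOC][19-24 FREE]
free(d): d = 0 -> block [0-2 ALLOC]; mark free, coalesce with adjacent free neighbors -> [0-6 FREE][7-11 ALLOC][12-18 ALLOC][19-24 FREE]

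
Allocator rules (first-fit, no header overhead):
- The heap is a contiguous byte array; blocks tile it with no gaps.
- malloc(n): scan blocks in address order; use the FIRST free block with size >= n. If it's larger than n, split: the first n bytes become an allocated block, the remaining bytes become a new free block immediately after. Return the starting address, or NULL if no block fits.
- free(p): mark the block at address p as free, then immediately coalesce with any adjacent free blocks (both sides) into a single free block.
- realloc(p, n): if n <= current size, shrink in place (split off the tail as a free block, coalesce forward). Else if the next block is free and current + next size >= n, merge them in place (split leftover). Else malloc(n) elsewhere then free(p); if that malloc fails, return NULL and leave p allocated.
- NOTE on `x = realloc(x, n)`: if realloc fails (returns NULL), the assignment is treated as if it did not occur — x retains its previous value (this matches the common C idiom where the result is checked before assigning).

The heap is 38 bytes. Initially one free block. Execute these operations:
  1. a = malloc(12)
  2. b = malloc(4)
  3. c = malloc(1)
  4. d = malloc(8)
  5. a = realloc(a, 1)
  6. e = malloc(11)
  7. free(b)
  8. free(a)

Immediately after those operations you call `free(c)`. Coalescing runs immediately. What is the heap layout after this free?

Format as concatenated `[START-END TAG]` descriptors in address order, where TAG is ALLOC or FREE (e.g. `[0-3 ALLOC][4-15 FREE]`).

Op 1: a = malloc(12) -> a = 0; heap: [0-11 ALLOC][12-37 FREE]
Op 2: b = malloc(4) -> b = 12; heap: [0-11 ALLOC][12-15 ALLOC][16-37 FREE]
Op 3: c = malloc(1) -> c = 16; heap: [0-11 ALLOC][12-15 ALLOC][16-16 ALLOC][17-37 FREE]
Op 4: d = malloc(8) -> d = 17; heap: [0-11 ALLOC][12-15 ALLOC][16-16 ALLOC][17-24 ALLOC][25-37 FREE]
Op 5: a = realloc(a, 1) -> a = 0; heap: [0-0 ALLOC][1-11 FREE][12-15 ALLOC][16-16 ALLOC][17-24 ALLOC][25-37 FREE]
Op 6: e = malloc(11) -> e = 1; heap: [0-0 ALLOC][1-11 ALLOC][12-15 ALLOC][16-16 ALLOC][17-24 ALLOC][25-37 FREE]
Op 7: free(b) -> (freed b); heap: [0-0 ALLOC][1-11 ALLOC][12-15 FREE][16-16 ALLOC][17-24 ALLOC][25-37 FREE]
Op 8: free(a) -> (freed a); heap: [0-0 FREE][1-11 ALLOC][12-15 FREE][16-16 ALLOC][17-24 ALLOC][25-37 FREE]
free(c): c = 16 -> block [16-16 ALLOC]; mark free, coalesce with adjacent free neighbors -> [0-0 FREE][1-11 ALLOC][12-16 FREE][17-24 ALLOC][25-37 FREE]

Answer: [0-0 FREE][1-11 ALLOC][12-16 FREE][17-24 ALLOC][25-37 FREE]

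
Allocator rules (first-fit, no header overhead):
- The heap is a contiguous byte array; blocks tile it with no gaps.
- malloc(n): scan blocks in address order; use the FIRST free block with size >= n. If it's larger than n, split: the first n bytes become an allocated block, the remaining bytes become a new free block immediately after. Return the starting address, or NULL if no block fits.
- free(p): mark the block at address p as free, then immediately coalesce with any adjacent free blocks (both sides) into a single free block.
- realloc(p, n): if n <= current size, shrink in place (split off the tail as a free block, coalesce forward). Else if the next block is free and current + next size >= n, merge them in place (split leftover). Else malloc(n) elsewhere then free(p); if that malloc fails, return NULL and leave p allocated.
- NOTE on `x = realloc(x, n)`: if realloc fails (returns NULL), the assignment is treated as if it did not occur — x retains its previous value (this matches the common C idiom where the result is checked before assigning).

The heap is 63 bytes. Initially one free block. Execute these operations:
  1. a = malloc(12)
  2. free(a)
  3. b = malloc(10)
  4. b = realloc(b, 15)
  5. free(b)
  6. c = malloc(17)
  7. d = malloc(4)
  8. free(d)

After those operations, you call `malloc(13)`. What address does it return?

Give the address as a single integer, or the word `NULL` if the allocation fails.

Op 1: a = malloc(12) -> a = 0; heap: [0-11 ALLOC][12-62 FREE]
Op 2: free(a) -> (freed a); heap: [0-62 FREE]
Op 3: b = malloc(10) -> b = 0; heap: [0-9 ALLOC][10-62 FREE]
Op 4: b = realloc(b, 15) -> b = 0; heap: [0-14 ALLOC][15-62 FREE]
Op 5: free(b) -> (freed b); heap: [0-62 FREE]
Op 6: c = malloc(17) -> c = 0; heap: [0-16 ALLOC][17-62 FREE]
Op 7: d = malloc(4) -> d = 17; heap: [0-16 ALLOC][17-20 ALLOC][21-62 FREE]
Op 8: free(d) -> (freed d); heap: [0-16 ALLOC][17-62 FREE]
malloc(13): first-fit scan over [0-16 ALLOC][17-62 FREE] -> 17

Answer: 17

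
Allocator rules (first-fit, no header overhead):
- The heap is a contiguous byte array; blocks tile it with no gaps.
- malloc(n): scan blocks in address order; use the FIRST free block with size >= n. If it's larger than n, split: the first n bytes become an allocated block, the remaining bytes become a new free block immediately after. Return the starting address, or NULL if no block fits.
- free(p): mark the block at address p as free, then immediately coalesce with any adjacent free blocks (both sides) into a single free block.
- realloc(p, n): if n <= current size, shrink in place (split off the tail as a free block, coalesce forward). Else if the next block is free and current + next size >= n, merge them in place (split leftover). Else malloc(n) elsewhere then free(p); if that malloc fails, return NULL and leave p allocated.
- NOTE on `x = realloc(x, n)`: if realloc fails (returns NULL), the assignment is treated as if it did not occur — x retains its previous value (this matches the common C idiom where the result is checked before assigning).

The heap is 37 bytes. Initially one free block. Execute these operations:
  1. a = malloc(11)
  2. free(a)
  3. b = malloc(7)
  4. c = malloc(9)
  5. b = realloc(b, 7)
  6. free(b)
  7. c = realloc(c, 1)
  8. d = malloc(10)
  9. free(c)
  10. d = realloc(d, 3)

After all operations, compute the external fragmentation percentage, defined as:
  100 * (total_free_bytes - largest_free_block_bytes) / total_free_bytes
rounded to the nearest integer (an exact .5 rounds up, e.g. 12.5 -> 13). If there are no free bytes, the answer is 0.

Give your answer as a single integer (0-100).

Answer: 24

Derivation:
Op 1: a = malloc(11) -> a = 0; heap: [0-10 ALLOC][11-36 FREE]
Op 2: free(a) -> (freed a); heap: [0-36 FREE]
Op 3: b = malloc(7) -> b = 0; heap: [0-6 ALLOC][7-36 FREE]
Op 4: c = malloc(9) -> c = 7; heap: [0-6 ALLOC][7-15 ALLOC][16-36 FREE]
Op 5: b = realloc(b, 7) -> b = 0; heap: [0-6 ALLOC][7-15 ALLOC][16-36 FREE]
Op 6: free(b) -> (freed b); heap: [0-6 FREE][7-15 ALLOC][16-36 FREE]
Op 7: c = realloc(c, 1) -> c = 7; heap: [0-6 FREE][7-7 ALLOC][8-36 FREE]
Op 8: d = malloc(10) -> d = 8; heap: [0-6 FREE][7-7 ALLOC][8-17 ALLOC][18-36 FREE]
Op 9: free(c) -> (freed c); heap: [0-7 FREE][8-17 ALLOC][18-36 FREE]
Op 10: d = realloc(d, 3) -> d = 8; heap: [0-7 FREE][8-10 ALLOC][11-36 FREE]
Free blocks: [8 26] total_free=34 largest=26 -> 100*(34-26)/34 = 800/34 ≈ 23.529 -> rounds to 24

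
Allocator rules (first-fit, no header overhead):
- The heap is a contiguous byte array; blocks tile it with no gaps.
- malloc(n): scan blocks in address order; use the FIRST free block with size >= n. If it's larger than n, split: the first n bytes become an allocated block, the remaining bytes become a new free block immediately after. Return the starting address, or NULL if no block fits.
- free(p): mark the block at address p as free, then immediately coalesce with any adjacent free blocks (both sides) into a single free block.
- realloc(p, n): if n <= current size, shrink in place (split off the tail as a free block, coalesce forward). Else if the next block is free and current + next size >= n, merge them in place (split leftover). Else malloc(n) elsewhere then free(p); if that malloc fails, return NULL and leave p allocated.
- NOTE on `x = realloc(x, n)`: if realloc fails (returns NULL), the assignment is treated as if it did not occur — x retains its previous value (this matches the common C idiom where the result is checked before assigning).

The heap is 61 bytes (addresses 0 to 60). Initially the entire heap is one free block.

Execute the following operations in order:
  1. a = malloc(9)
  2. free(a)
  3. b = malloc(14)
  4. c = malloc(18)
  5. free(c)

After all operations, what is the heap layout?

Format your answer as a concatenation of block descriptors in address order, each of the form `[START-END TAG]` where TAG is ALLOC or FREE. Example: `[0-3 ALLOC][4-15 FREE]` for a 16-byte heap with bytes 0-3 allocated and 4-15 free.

Op 1: a = malloc(9) -> a = 0; heap: [0-8 ALLOC][9-60 FREE]
Op 2: free(a) -> (freed a); heap: [0-60 FREE]
Op 3: b = malloc(14) -> b = 0; heap: [0-13 ALLOC][14-60 FREE]
Op 4: c = malloc(18) -> c = 14; heap: [0-13 ALLOC][14-31 ALLOC][32-60 FREE]
Op 5: free(c) -> (freed c); heap: [0-13 ALLOC][14-60 FREE]

Answer: [0-13 ALLOC][14-60 FREE]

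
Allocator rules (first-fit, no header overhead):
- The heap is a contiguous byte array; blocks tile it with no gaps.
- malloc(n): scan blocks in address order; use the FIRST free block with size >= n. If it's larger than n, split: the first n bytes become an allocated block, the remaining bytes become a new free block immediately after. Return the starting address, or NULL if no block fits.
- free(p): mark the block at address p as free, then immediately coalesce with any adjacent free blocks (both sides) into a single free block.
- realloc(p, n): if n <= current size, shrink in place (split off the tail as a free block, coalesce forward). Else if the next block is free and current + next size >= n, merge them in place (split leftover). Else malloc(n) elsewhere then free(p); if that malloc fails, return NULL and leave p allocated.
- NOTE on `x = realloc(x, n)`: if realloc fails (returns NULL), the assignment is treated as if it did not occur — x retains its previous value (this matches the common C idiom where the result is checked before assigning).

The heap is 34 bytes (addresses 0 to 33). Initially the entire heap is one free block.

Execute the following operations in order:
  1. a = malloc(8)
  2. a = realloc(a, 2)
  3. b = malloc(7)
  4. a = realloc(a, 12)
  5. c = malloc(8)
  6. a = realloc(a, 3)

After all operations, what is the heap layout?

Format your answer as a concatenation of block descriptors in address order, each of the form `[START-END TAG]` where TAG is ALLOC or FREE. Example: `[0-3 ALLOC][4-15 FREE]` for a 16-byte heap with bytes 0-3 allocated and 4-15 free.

Op 1: a = malloc(8) -> a = 0; heap: [0-7 ALLOC][8-33 FREE]
Op 2: a = realloc(a, 2) -> a = 0; heap: [0-1 ALLOC][2-33 FREE]
Op 3: b = malloc(7) -> b = 2; heap: [0-1 ALLOC][2-8 ALLOC][9-33 FREE]
Op 4: a = realloc(a, 12) -> a = 9; heap: [0-1 FREE][2-8 ALLOC][9-20 ALLOC][21-33 FREE]
Op 5: c = malloc(8) -> c = 21; heap: [0-1 FREE][2-8 ALLOC][9-20 ALLOC][21-28 ALLOC][29-33 FREE]
Op 6: a = realloc(a, 3) -> a = 9; heap: [0-1 FREE][2-8 ALLOC][9-11 ALLOC][12-20 FREE][21-28 ALLOC][29-33 FREE]

Answer: [0-1 FREE][2-8 ALLOC][9-11 ALLOC][12-20 FREE][21-28 ALLOC][29-33 FREE]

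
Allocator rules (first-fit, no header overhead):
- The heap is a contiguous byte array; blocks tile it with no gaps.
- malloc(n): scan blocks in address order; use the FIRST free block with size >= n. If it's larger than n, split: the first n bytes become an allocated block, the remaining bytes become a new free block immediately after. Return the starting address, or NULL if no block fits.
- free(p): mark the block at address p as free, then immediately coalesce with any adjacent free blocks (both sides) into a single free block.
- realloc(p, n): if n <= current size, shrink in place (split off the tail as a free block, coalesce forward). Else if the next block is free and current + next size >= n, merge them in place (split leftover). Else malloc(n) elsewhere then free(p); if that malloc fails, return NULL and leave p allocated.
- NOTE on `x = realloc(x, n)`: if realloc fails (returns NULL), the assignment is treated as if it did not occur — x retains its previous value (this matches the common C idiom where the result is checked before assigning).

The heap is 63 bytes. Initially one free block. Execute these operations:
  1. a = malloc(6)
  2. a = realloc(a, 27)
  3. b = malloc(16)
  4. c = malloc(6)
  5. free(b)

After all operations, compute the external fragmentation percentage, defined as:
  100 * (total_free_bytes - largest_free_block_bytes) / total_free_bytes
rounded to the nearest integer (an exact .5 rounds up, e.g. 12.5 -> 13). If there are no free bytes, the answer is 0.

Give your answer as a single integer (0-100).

Op 1: a = malloc(6) -> a = 0; heap: [0-5 ALLOC][6-62 FREE]
Op 2: a = realloc(a, 27) -> a = 0; heap: [0-26 ALLOC][27-62 FREE]
Op 3: b = malloc(16) -> b = 27; heap: [0-26 ALLOC][27-42 ALLOC][43-62 FREE]
Op 4: c = malloc(6) -> c = 43; heap: [0-26 ALLOC][27-42 ALLOC][43-48 ALLOC][49-62 FREE]
Op 5: free(b) -> (freed b); heap: [0-26 ALLOC][27-42 FREE][43-48 ALLOC][49-62 FREE]
Free blocks: [16 14] total_free=30 largest=16 -> 100*(30-16)/30 = 1400/30 ≈ 46.667 -> rounds to 47

Answer: 47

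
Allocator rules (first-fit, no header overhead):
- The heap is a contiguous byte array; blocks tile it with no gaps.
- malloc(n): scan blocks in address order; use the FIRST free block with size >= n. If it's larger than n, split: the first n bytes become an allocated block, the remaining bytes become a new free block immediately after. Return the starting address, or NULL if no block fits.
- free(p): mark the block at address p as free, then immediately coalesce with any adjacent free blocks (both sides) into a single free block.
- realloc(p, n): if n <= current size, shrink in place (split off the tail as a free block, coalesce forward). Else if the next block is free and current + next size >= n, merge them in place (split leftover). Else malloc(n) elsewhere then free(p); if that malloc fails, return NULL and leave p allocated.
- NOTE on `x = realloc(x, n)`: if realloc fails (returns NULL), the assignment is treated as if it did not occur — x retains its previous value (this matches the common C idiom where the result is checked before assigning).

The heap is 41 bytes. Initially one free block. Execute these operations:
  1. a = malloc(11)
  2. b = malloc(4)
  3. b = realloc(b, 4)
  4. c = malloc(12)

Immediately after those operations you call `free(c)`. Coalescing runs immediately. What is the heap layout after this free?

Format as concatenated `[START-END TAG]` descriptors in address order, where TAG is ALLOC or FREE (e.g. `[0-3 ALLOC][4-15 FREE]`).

Op 1: a = malloc(11) -> a = 0; heap: [0-10 ALLOC][11-40 FREE]
Op 2: b = malloc(4) -> b = 11; heap: [0-10 ALLOC][11-14 ALLOC][15-40 FREE]
Op 3: b = realloc(b, 4) -> b = 11; heap: [0-10 ALLOC][11-14 ALLOC][15-40 FREE]
Op 4: c = malloc(12) -> c = 15; heap: [0-10 ALLOC][11-14 ALLOC][15-26 ALLOC][27-40 FREE]
free(c): c = 15 -> block [15-26 ALLOC]; mark free, coalesce with adjacent free neighbors -> [0-10 ALLOC][11-14 ALLOC][15-40 FREE]

Answer: [0-10 ALLOC][11-14 ALLOC][15-40 FREE]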